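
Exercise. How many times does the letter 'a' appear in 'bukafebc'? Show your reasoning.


Letter 'a' in 'bukafebc': found at position(s) 4 = 1 occurrence(s).

1


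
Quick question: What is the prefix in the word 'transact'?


The word 'transact' = 'trans' (prefix) + 'act' (root). The prefix is 'trans'.

trans


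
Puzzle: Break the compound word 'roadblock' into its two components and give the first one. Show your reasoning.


Split 'roadblock' into 'road' + 'block'. The first part is 'road'.

road


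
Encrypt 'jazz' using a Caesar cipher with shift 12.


Shift each letter by 12: j -> v, a -> m, z -> l, z -> l. Result: 'vmll'.

vmll


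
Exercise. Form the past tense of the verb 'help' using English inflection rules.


Apply rule: Add -ed. 'help' becomes 'helped'.

helped


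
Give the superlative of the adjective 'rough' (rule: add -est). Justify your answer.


Apply superlative formation (add -est): 'rough' -> 'roughest'.

roughest


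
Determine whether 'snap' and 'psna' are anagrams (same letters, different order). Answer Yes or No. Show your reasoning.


Sorted letters of 'snap': 'anps'
Sorted letters of 'psna': 'anps'
They match.

Yes


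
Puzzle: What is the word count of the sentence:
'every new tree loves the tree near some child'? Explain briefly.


Split into words: every | new | tree | loves | the | tree | near | some | child = 9 words.

9


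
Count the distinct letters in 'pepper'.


Unique letters in 'pepper': {e, p, r} = 3 distinct letters.

3


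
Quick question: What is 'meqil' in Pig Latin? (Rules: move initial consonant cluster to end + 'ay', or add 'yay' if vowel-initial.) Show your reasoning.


'meqil': move consonant cluster 'm' to end and add 'ay': 'eqilmay'.

eqilmay


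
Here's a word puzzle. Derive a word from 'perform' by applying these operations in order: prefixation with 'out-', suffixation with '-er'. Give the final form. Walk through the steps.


Step 1: Add prefix 'out-' to 'perform' = 'outperform'
Step 2: Add suffix '-er' to 'outperform' = 'outperformer'

outperformer


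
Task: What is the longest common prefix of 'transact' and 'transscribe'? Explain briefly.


Compare from the start: 5 characters match: 'trans'. Mismatch at position 6: 'a' vs 's'.

trans


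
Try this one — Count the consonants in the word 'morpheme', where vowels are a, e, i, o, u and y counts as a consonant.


Consonants in 'morpheme': m, r, p, h, m = 5 consonants.

5


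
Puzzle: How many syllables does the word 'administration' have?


Break 'administration' into syllables: ad-min-is-tra-tion -> ad | min | is | tra | tion = 5 syllables

5 syllables


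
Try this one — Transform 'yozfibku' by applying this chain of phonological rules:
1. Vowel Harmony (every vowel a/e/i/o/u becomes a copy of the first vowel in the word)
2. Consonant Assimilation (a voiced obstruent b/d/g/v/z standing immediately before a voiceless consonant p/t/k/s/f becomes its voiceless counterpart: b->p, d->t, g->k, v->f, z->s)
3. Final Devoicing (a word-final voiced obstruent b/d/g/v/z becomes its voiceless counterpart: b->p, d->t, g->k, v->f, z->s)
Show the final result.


Starting form: 'yozfibku'
Rule 1: Vowel Harmony: all vowels become 'o' (matching first vowel). 'yozfibku' -> 'yozfobko'
Rule 2: Consonant Assimilation: voiced obstruent before voiceless consonant becomes voiceless ('zf' -> 'sf', 'bk' -> 'pk'). 'yozfobko' -> 'yosfopko'
Rule 3: Final Devoicing: the word ends in the vowel 'o', not a consonant. No change.
Final form: 'yosfopko'

yosfopko


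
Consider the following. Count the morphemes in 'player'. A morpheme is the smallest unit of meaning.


Decomposition: play (root) + -er (suffix) = 2 morpheme(s)

2 morphemes


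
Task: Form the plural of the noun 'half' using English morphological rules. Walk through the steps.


Apply rule: Change -f to -ves. 'half' becomes 'halves'.

halves


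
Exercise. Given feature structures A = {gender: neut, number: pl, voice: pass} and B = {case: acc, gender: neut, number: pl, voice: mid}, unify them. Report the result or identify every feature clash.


Compare features:
case: A=_ vs B=acc -> unified: acc
gender: A=neut vs B=neut -> unified: neut
number: A=pl vs B=pl -> unified: pl
voice: A=pass vs B=mid -> CLASH
Clash detected on feature 'voice' (pass vs mid); unification fails.

CLASH on 'voice' (pass vs mid)


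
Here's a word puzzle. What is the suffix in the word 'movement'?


The word 'movement' = 'move' (root) + '-ment' (suffix). The suffix is '-ment'.

ment


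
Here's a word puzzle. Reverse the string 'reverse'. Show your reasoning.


Reverse 'reverse' character by character: 'esrever'.

esrever


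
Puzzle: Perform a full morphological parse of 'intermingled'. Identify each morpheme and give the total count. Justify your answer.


Step 1: Identify prefix: 'inter' (meaning: between)
Step 2: Identify root: 'mingle'
Step 3: Identify suffix(es): 'ed'
Decomposition: inter- (prefix: between) + mingle (root) + -ed (suffix: past)
Total morphemes: 3

3 morphemes (inter- (prefix: between) + mingle (root) + -ed (suffix: past))


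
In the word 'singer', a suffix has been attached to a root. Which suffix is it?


The word 'singer' = 'sing' (root) + '-er' (suffix). The suffix is '-er'.

er


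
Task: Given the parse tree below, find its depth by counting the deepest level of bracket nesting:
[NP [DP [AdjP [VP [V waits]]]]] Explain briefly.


Count bracket nesting levels:
'[' at pos 0: depth = 1
'[' at pos 4: depth = 2
'[' at pos 8: depth = 3
'[' at pos 14: depth = 4
'[' at pos 18: depth = 5
Maximum depth reached: 5

5


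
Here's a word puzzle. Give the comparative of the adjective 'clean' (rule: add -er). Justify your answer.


Apply comparative formation (add -er): 'clean' -> 'cleaner'.

cleaner


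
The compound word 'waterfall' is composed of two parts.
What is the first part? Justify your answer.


Split 'waterfall' into 'water' + 'fall'. The first part is 'water'.

water


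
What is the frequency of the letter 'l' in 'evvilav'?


Letter 'l' in 'evvilav': found at position(s) 5 = 1 occurrence(s).

1


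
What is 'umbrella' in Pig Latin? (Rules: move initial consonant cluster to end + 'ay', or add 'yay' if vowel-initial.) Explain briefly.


'umbrella' starts with a vowel, so add 'yay': 'umbrellayay'.

umbrellayay


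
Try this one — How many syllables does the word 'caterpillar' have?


Break 'caterpillar' into syllables: cat-er-pil-lar -> cat | er | pil | lar = 4 syllables

4 syllables


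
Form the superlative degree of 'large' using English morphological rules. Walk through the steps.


Apply superlative formation (ends in e: add -st): 'large' -> 'largest'.

largest


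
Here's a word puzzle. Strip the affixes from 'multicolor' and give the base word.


Remove prefix 'multi' from 'multicolor' to get root 'color'.

color


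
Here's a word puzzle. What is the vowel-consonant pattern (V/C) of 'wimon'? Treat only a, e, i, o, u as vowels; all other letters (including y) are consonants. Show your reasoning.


Letter mapping: w = C, i = V, m = C, o = V, n = C.

CVCVC


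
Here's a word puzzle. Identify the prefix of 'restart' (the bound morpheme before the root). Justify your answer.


The word 'restart' = 're' (prefix) + 'start' (root). The prefix is 're'.

re


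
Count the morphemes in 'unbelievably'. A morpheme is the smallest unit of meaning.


Decomposition: un- (prefix) + believe (root) + -able (suffix) + -ly (suffix) = 4 morpheme(s)

4 morphemes


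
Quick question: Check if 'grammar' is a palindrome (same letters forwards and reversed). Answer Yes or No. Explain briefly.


Forward: 'grammar'
Reversed: 'rammarg'
They differ.

No


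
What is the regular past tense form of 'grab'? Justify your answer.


Apply rule: Double final consonant and add -ed. 'grab' becomes 'grabbed'.

grabbed


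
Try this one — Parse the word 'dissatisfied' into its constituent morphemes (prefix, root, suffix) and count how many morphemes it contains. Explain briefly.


Step 1: Identify prefix: 'dis' (meaning: not/apart)
Step 2: Identify root: 'satisfy'
Step 3: Identify suffix(es): 'ed'
Decomposition: dis- (prefix: not/apart) + satisfy (root) + -ed (suffix: past)
Total morphemes: 3

3 morphemes (dis- (prefix: not/apart) + satisfy (root) + -ed (suffix: past))


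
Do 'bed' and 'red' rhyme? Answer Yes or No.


Rime (stressed vowel + following sounds) of 'bed': -ed = /ɛd/
Rime of 'red': -ed = /ɛd/
/ɛd/ and /ɛd/ are the same ending sound, so the words rhyme.

Yes


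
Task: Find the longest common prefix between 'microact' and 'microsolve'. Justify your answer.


Compare from the start: 5 characters match: 'micro'. Mismatch at position 6: 'a' vs 's'.

micro


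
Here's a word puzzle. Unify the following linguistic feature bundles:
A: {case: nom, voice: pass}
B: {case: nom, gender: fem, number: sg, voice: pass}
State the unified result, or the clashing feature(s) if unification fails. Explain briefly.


Compare features:
case: A=nom vs B=nom -> unified: nom
gender: A=_ vs B=fem -> unified: fem
number: A=_ vs B=sg -> unified: sg
voice: A=pass vs B=pass -> unified: pass
No clashes found.

Unified: {case: nom, gender: fem, number: sg, voice: pass}


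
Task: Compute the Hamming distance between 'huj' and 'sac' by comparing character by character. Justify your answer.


Alignment:
Position 1: 'h' vs 's' = DIFFER
Position 2: 'u' vs 'a' = DIFFER
Position 3: 'j' vs 'c' = DIFFER
Total differences: 3

3


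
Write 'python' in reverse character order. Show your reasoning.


Reverse 'python' character by character: 'nohtyp'.

nohtyp


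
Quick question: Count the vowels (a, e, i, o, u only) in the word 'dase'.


Vowels in 'dase': a, e = 2 vowels.

2


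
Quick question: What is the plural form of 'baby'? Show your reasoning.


Apply rule: Change -y to -ies (consonant + y). 'baby' becomes 'babies'.

babies


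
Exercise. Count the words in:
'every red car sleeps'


Split into words: every | red | car | sleeps = 4 words.

4


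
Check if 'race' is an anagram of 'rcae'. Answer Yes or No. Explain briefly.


Sorted letters of 'race': 'acer'
Sorted letters of 'rcae': 'acer'
They match.

Yes


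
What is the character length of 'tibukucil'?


Spell out 'tibukucil' and number each letter: t(1), i(2), b(3), u(4), k(5), u(6), c(7), i(8), l(9). Total: 9 letters.

9


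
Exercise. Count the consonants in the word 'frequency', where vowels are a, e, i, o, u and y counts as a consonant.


Consonants in 'frequency': f, r, q, n, c, y = 6 consonants.

6


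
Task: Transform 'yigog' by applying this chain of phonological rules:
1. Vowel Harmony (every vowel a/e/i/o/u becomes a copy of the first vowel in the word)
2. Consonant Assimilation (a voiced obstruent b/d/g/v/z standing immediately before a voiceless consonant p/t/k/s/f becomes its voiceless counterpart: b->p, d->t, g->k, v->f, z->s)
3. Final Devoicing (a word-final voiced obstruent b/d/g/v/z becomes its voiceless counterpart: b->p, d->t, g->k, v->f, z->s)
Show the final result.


Starting form: 'yigog'
Rule 1: Vowel Harmony: all vowels become 'i' (matching first vowel). 'yigog' -> 'yigig'
Rule 2: Consonant Assimilation: no voiced obstruent (b/d/g/v/z) stands immediately before a voiceless consonant (p/t/k/s/f). No change.
Rule 3: Final Devoicing: word-final voiced obstruent 'g' becomes voiceless 'k'. 'yigig' -> 'yigik'
Final form: 'yigik'

yigik


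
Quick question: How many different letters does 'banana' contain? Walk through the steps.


Unique letters in 'banana': {a, b, n} = 3 distinct letters.

3


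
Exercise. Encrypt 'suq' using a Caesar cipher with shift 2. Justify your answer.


Shift each letter by 2: s -> u, u -> w, q -> s. Result: 'uws'.

uws


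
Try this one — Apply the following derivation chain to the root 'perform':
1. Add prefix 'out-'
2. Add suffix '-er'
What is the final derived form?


Step 1: Add prefix 'out-' to 'perform' = 'outperform'
Step 2: Add suffix '-er' to 'outperform' = 'outperformer'

outperformer


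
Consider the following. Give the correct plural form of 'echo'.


Apply rule: Add -es (consonant + o). 'echo' becomes 'echoes'.

echoes


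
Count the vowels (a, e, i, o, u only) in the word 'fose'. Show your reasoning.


Vowels in 'fose': o, e = 2 vowels.

2


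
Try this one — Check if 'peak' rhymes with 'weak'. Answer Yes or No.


Rime (stressed vowel + following sounds) of 'peak': -eak = /iːk/
Rime of 'weak': -eak = /iːk/
/iːk/ and /iːk/ are the same ending sound, so the words rhyme.

Yes


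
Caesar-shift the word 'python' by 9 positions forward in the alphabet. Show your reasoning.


Shift each letter by 9: p -> y, y -> h, t -> c, h -> q, o -> x, n -> w. Result: 'yhcqxw'.

yhcqxw


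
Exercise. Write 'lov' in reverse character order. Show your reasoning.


Reverse 'lov' character by character: 'vol'.

vol


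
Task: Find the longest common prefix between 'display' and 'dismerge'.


Compare from the start: 3 characters match: 'dis'. Mismatch at position 4: 'p' vs 'm'.

dis


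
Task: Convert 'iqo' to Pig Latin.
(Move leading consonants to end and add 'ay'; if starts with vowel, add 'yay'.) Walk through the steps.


'iqo' starts with a vowel, so add 'yay': 'iqoyay'.

iqoyay


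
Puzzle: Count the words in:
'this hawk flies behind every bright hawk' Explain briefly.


Split into words: this | hawk | flies | behind | every | bright | hawk = 7 words.

7


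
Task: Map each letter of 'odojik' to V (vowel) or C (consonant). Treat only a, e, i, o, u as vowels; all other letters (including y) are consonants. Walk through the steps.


Letter mapping: o = V, d = C, o = V, j = C, i = V, k = C.

VCVCVC


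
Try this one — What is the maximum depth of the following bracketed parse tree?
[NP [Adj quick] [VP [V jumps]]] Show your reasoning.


Count bracket nesting levels:
'[' at pos 0: depth = 1
'[' at pos 4: depth = 2
'[' at pos 16: depth = 2
'[' at pos 20: depth = 3
Maximum depth reached: 3

3


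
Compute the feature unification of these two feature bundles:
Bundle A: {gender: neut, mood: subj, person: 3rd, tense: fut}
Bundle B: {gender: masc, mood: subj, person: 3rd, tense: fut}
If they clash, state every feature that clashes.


Compare features:
gender: A=neut vs B=masc -> CLASH
mood: A=subj vs B=subj -> unified: subj
person: A=3rd vs B=3rd -> unified: 3rd
tense: A=fut vs B=fut -> unified: fut
Clash detected on feature 'gender' (neut vs masc); unification fails.

CLASH on 'gender' (neut vs masc)


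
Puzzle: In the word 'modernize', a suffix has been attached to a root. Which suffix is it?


The word 'modernize' = 'modern' (root) + '-ize' (suffix). The suffix is '-ize'.

ize


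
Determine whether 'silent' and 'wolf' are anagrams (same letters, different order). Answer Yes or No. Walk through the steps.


Sorted letters of 'silent': 'eilnst'
Sorted letters of 'wolf': 'flow'
They do not match.

No


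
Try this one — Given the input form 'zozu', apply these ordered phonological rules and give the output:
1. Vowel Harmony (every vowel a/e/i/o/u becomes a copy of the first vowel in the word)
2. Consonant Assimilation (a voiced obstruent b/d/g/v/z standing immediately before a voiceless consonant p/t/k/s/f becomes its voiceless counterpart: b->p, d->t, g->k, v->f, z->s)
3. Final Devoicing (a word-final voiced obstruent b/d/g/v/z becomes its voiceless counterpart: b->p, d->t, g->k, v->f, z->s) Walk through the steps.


Starting form: 'zozu'
Rule 1: Vowel Harmony: all vowels become 'o' (matching first vowel). 'zozu' -> 'zozo'
Rule 2: Consonant Assimilation: no voiced obstruent (b/d/g/v/z) stands immediately before a voiceless consonant (p/t/k/s/f). No change.
Rule 3: Final Devoicing: the word ends in the vowel 'o', not a consonant. No change.
Final form: 'zozo'

zozo


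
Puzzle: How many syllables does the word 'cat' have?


Break 'cat' into syllables: cat -> cat = 1 syllable

1 syllable


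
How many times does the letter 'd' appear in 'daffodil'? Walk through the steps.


Letter 'd' in 'daffodil': found at position(s) 1, 6 = 2 occurrence(s).

2


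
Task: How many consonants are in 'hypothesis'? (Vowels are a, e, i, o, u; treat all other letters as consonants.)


Consonants in 'hypothesis': h, y, p, t, h, s, s = 7 consonants.

7


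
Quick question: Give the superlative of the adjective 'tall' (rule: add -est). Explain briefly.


Apply superlative formation (add -est): 'tall' -> 'tallest'.

tallest


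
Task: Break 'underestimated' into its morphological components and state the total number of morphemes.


Step 1: Identify prefix: 'under' (meaning: beneath/insufficient)
Step 2: Identify root: 'estimate'
Step 3: Identify suffix(es): 'ed'
Decomposition: under- (prefix: beneath/insufficient) + estimate (root) + -ed (suffix: past)
Total morphemes: 3

3 morphemes (under- (prefix: beneath/insufficient) + estimate (root) + -ed (suffix: past))


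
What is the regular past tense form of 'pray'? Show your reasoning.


Apply rule: Add -ed. 'pray' becomes 'prayed'.

prayed


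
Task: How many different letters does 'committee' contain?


Unique letters in 'committee': {c, e, i, m, o, t} = 6 distinct letters.

6


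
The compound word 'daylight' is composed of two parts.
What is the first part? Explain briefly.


Split 'daylight' into 'day' + 'light'. The first part is 'day'.

day


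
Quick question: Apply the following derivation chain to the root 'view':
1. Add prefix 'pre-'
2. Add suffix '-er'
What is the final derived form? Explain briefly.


Step 1: Add prefix 'pre-' to 'view' = 'preview'
Step 2: Add suffix '-er' to 'preview' = 'previewer'

previewer


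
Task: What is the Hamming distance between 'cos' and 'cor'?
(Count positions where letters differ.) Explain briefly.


Alignment:
Position 1: 'c' vs 'c' = match
Position 2: 'o' vs 'o' = match
Position 3: 's' vs 'r' = DIFFER
Total differences: 1

1


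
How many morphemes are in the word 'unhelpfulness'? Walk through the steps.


Decomposition: un- (prefix) + help (root) + -ful (suffix) + -ness (suffix) = 4 morpheme(s)

4 morphemes


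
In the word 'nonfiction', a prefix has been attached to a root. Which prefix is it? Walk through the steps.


The word 'nonfiction' = 'non' (prefix) + 'fiction' (root). The prefix is 'non'.

non


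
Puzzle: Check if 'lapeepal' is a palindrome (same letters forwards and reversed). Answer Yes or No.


Forward: 'lapeepal'
Reversed: 'lapeepal'
They are identical.

Yes


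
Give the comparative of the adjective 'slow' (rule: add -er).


Apply comparative formation (add -er): 'slow' -> 'slower'.

slower


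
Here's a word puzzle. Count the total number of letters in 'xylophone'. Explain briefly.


Spell out 'xylophone' and number each letter: x(1), y(2), l(3), o(4), p(5), h(6), o(7), n(8), e(9). Total: 9 letters.

9


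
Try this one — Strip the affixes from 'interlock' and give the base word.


Remove prefix 'inter' from 'interlock' to get root 'lock'.

lock


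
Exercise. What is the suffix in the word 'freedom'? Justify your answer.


The word 'freedom' = 'free' (root) + '-dom' (suffix). The suffix is '-dom'.

dom


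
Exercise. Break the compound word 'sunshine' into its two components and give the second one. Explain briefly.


Split 'sunshine' into 'sun' + 'shine'. The second part is 'shine'.

shine


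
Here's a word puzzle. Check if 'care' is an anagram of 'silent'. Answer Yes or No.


Sorted letters of 'care': 'acer'
Sorted letters of 'silent': 'eilnst'
They do not match.

No


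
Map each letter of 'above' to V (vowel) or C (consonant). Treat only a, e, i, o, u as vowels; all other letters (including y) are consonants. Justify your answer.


Letter mapping: a = V, b = C, o = V, v = C, e = V.

VCVCV


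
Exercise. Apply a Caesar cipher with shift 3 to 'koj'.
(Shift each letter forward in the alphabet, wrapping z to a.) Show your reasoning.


Shift each letter by 3: k -> n, o -> r, j -> m. Result: 'nrm'.

nrm


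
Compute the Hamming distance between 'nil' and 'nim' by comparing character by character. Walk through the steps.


Alignment:
Position 1: 'n' vs 'n' = match
Position 2: 'i' vs 'i' = match
Position 3: 'l' vs 'm' = DIFFER
Total differences: 1

1


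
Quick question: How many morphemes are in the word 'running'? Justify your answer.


Decomposition: run (root) + -ing (suffix) = 2 morpheme(s)

2 morphemes


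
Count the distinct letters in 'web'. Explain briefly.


Unique letters in 'web': {b, e, w} = 3 distinct letters.

3


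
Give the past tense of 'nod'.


Apply rule: Double final consonant and add -ed. 'nod' becomes 'nodded'.

nodded


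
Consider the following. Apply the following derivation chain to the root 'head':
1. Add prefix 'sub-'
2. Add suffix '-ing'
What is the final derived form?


Step 1: Add prefix 'sub-' to 'head' = 'subhead'
Step 2: Add suffix '-ing' to 'subhead' = 'subheading'

subheading


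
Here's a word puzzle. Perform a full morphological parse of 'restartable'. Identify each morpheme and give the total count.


Step 1: Identify prefix: 're' (meaning: again)
Step 2: Identify root: 'start'
Step 3: Identify suffix(es): 'able'
Decomposition: re- (prefix: again) + start (root) + -able (suffix: capable of)
Total morphemes: 3

3 morphemes (re- (prefix: again) + start (root) + -able (suffix: capable of))


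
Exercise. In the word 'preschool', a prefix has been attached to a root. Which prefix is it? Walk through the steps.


The word 'preschool' = 'pre' (prefix) + 'school' (root). The prefix is 'pre'.

pre


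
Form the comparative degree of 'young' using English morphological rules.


Apply comparative formation (add -er): 'young' -> 'younger'.

younger


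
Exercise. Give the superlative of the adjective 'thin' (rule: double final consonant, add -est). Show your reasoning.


Apply superlative formation (double final consonant, add -est): 'thin' -> 'thinnest'.

thinnest


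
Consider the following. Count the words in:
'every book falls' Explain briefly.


Split into words: every | book | falls = 3 words.

3


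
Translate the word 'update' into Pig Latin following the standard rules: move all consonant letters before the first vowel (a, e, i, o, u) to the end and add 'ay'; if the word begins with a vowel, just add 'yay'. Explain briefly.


'update' starts with a vowel, so add 'yay': 'updateyay'.

updateyay


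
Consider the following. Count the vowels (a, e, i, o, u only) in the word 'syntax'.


Vowels in 'syntax': a = 1 vowels.

1


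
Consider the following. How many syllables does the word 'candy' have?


Break 'candy' into syllables: can-dy -> can | dy = 2 syllables

2 syllables


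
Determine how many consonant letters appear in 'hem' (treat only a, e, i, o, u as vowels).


Consonants in 'hem': h, m = 2 consonants.

2


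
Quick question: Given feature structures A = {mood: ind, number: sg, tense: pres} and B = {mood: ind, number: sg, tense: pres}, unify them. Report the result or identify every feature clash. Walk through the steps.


Compare features:
mood: A=ind vs B=ind -> unified: ind
number: A=sg vs B=sg -> unified: sg
tense: A=pres vs B=pres -> unified: pres
No clashes found.

Unified: {mood: ind, number: sg, tense: pres}


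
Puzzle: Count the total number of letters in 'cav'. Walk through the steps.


Spell out 'cav' and number each letter: c(1), a(2), v(3). Total: 3 letters.

3


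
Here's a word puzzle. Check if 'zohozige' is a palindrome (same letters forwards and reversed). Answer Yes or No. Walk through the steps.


Forward: 'zohozige'
Reversed: 'egizohoz'
They differ.

No


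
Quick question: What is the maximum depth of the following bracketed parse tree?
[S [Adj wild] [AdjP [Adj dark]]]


Count bracket nesting levels:
'[' at pos 0: depth = 1
'[' at pos 3: depth = 2
'[' at pos 14: depth = 2
'[' at pos 20: depth = 3
Maximum depth reached: 3

3


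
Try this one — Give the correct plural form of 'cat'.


Apply rule: Add -s. 'cat' becomes 'cats'.

cats


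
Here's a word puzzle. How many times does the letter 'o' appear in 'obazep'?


Letter 'o' in 'obazep': found at position(s) 1 = 1 occurrence(s).

1


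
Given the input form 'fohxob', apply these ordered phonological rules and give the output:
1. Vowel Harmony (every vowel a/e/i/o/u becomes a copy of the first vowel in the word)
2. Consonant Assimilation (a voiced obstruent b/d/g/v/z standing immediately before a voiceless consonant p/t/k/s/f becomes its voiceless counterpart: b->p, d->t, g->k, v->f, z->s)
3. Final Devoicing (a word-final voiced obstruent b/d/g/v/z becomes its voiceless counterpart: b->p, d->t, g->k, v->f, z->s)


Starting form: 'fohxob'
Rule 1: Vowel Harmony: all vowels already match. No change.
Rule 2: Consonant Assimilation: no voiced obstruent (b/d/g/v/z) stands immediately before a voiceless consonant (p/t/k/s/f). No change.
Rule 3: Final Devoicing: word-final voiced obstruent 'b' becomes voiceless 'p'. 'fohxob' -> 'fohxop'
Final form: 'fohxop'

fohxop


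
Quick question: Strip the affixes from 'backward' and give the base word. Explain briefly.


Remove suffix '-ward' from 'backward' to get root 'back'.

back


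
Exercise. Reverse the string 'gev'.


Reverse 'gev' character by character: 'veg'.

veg


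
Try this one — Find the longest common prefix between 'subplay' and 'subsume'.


Compare from the start: 3 characters match: 'sub'. Mismatch at position 4: 'p' vs 's'.

sub


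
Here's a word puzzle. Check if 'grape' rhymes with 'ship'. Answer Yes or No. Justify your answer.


Rime (stressed vowel + following sounds) of 'grape': -ape = /eɪp/
Rime of 'ship': -ip = /ɪp/
/eɪp/ and /ɪp/ are different ending sounds, so the words do not rhyme.

No


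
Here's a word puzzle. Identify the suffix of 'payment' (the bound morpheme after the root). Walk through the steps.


The word 'payment' = 'pay' (root) + '-ment' (suffix). The suffix is '-ment'.

ment


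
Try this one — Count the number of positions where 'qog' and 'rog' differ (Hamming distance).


Alignment:
Position 1: 'q' vs 'r' = DIFFER
Position 2: 'o' vs 'o' = match
Position 3: 'g' vs 'g' = match
Total differences: 1

1


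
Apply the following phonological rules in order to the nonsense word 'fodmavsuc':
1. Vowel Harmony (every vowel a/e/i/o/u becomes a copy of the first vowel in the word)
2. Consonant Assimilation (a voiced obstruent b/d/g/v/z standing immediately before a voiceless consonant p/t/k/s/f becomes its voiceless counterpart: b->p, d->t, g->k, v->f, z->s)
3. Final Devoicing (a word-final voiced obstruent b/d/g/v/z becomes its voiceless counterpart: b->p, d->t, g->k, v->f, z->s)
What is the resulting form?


Starting form: 'fodmavsuc'
Rule 1: Vowel Harmony: all vowels become 'o' (matching first vowel). 'fodmavsuc' -> 'fodmovsoc'
Rule 2: Consonant Assimilation: voiced obstruent before voiceless consonant becomes voiceless ('vs' -> 'fs'). 'fodmovsoc' -> 'fodmofsoc'
Rule 3: Final Devoicing: final consonant 'c' is not one of the voiced obstruents b/d/g/v/z. No change.
Final form: 'fodmofsoc'

fodmofsoc


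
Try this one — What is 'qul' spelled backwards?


Reverse 'qul' character by character: 'luq'.

luq


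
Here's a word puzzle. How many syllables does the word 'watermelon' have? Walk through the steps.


Break 'watermelon' into syllables: wa-ter-mel-on -> wa | ter | mel | on = 4 syllables

4 syllables


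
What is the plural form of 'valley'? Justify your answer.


Apply rule: Add -s. 'valley' becomes 'valleys'.

valleys


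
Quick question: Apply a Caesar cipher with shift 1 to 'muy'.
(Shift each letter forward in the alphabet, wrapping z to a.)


Shift each letter by 1: m -> n, u -> v, y -> z. Result: 'nvz'.

nvz


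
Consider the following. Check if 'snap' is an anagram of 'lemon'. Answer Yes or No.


Sorted letters of 'snap': 'anps'
Sorted letters of 'lemon': 'elmno'
They do not match.

No


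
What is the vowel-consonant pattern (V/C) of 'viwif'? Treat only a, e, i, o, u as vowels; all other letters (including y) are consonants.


Letter mapping: v = C, i = V, w = C, i = V, f = C.

CVCVC


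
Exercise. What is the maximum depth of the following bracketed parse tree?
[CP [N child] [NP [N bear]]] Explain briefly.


Count bracket nesting levels:
'[' at pos 0: depth = 1
'[' at pos 4: depth = 2
'[' at pos 14: depth = 2
'[' at pos 18: depth = 3
Maximum depth reached: 3

3


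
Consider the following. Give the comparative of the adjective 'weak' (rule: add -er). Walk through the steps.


Apply comparative formation (add -er): 'weak' -> 'weaker'.

weaker


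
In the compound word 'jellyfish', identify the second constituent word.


Split 'jellyfish' into 'jelly' + 'fish'. The second part is 'fish'.

fish


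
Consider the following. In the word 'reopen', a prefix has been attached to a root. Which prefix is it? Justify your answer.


The word 'reopen' = 're' (prefix) + 'open' (root). The prefix is 're'.

re


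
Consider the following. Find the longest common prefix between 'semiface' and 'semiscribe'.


Compare from the start: 4 characters match: 'semi'. Mismatch at position 5: 'f' vs 's'.

semi


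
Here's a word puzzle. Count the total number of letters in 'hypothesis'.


Spell out 'hypothesis' and number each letter: h(1), y(2), p(3), o(4), t(5), h(6), e(7), s(8), i(9), s(10). Total: 10 letters.

10


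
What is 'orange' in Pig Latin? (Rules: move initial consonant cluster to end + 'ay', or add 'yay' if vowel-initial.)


'orange' starts with a vowel, so add 'yay': 'orangeyay'.

orangeyay


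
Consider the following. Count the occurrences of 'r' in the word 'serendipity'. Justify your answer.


Letter 'r' in 'serendipity': found at position(s) 3 = 1 occurrence(s).

1


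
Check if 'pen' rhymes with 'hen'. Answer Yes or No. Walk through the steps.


Rime (stressed vowel + following sounds) of 'pen': -en = /ɛn/
Rime of 'hen': -en = /ɛn/
/ɛn/ and /ɛn/ are the same ending sound, so the words rhyme.

Yes


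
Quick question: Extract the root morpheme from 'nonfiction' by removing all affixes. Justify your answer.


Remove prefix 'non' from 'nonfiction' to get root 'fiction'.

fiction


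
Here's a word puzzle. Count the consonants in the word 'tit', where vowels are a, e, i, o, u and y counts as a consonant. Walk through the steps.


Consonants in 'tit': t, t = 2 consonants.

2


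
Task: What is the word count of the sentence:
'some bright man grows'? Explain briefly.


Split into words: some | bright | man | grows = 4 words.

4


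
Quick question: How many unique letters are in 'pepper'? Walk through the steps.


Unique letters in 'pepper': {e, p, r} = 3 distinct letters.

3


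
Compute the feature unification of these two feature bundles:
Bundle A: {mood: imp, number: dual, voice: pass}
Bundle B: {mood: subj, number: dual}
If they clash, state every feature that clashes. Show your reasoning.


Compare features:
mood: A=imp vs B=subj -> CLASH
number: A=dual vs B=dual -> unified: dual
voice: A=pass vs B=_ -> unified: pass
Clash detected on feature 'mood' (imp vs subj); unification fails.

CLASH on 'mood' (imp vs subj)


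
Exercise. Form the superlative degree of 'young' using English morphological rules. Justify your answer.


Apply superlative formation (add -est): 'young' -> 'youngest'.

youngest


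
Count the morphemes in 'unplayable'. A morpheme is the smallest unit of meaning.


Decomposition: un- (prefix) + play (root) + -able (suffix) = 3 morpheme(s)

3 morphemes


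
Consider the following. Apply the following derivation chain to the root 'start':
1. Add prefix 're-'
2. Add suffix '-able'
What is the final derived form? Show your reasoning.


Step 1: Add prefix 're-' to 'start' = 'restart'
Step 2: Add suffix '-able' to 'restart' = 'restartable'

restartable


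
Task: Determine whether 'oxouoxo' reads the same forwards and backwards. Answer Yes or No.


Forward: 'oxouoxo'
Reversed: 'oxouoxo'
They are identical.

Yes


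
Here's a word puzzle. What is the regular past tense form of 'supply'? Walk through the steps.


Apply rule: Change -y to -ied. 'supply' becomes 'supplied'.

supplied


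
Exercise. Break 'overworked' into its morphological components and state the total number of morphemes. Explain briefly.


Step 1: Identify prefix: 'over' (meaning: excessively)
Step 2: Identify root: 'work'
Step 3: Identify suffix(es): 'ed'
Decomposition: over- (prefix: excessively) + work (root) + -ed (suffix: past)
Total morphemes: 3

3 morphemes (over- (prefix: excessively) + work (root) + -ed (suffix: past))


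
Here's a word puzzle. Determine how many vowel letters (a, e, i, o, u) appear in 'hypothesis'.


Vowels in 'hypothesis': o, e, i = 3 vowels.

3


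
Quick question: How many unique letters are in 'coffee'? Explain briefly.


Unique letters in 'coffee': {c, e, f, o} = 4 distinct letters.

4


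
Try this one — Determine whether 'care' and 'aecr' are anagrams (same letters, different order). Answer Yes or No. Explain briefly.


Sorted letters of 'care': 'acer'
Sorted letters of 'aecr': 'acer'
They match.

Yes


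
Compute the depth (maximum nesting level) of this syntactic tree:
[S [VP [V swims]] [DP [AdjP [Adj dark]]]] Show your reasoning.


Count bracket nesting levels:
'[' at pos 0: depth = 1
'[' at pos 3: depth = 2
'[' at pos 7: depth = 3
'[' at pos 18: depth = 2
'[' at pos 22: depth = 3
'[' at pos 28: depth = 4
Maximum depth reached: 4

4


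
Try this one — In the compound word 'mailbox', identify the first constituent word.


Split 'mailbox' into 'mail' + 'box'. The first part is 'mail'.

mail


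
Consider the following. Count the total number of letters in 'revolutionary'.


Spell out 'revolutionary' and number each letter: r(1), e(2), v(3), o(4), l(5), u(6), t(7), i(8), o(9), n(10), a(11), r(12), y(13). Total: 13 letters.

13


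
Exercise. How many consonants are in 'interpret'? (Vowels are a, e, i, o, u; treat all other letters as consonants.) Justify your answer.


Consonants in 'interpret': n, t, r, p, r, t = 6 consonants.

6


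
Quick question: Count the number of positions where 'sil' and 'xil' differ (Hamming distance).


Alignment:
Position 1: 's' vs 'x' = DIFFER
Position 2: 'i' vs 'i' = match
Position 3: 'l' vs 'l' = match
Total differences: 1

1


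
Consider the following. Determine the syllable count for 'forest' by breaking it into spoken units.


Break 'forest' into syllables: for-est -> for | est = 2 syllables

2 syllables


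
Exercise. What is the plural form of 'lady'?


Apply rule: Change -y to -ies (consonant + y). 'lady' becomes 'ladies'.

ladies


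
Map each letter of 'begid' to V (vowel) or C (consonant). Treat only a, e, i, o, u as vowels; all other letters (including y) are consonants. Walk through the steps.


Letter mapping: b = C, e = V, g = C, i = V, d = C.

CVCVC


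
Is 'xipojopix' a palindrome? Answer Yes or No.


Forward: 'xipojopix'
Reversed: 'xipojopix'
They are identical.

Yes


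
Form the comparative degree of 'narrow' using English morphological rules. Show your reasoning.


Apply comparative formation (add -er): 'narrow' -> 'narrower'.

narrower


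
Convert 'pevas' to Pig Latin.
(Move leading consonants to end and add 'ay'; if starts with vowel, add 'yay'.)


'pevas': move consonant cluster 'p' to end and add 'ay': 'evaspay'.

evaspay


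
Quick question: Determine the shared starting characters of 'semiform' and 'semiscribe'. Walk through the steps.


Compare from the start: 4 characters match: 'semi'. Mismatch at position 5: 'f' vs 's'.

semi


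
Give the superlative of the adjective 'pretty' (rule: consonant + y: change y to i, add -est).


Apply superlative formation (consonant + y: change y to i, add -est): 'pretty' -> 'prettiest'.

prettiest


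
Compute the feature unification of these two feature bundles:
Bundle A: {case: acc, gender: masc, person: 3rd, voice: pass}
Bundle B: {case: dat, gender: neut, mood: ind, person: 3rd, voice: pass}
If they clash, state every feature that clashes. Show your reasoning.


Compare features:
case: A=acc vs B=dat -> CLASH
gender: A=masc vs B=neut -> CLASH
mood: A=_ vs B=ind -> unified: ind
person: A=3rd vs B=3rd -> unified: 3rd
voice: A=pass vs B=pass -> unified: pass
Clashes detected on features 'case' (acc vs dat) and 'gender' (masc vs neut); unification fails.

CLASH on 'case' (acc vs dat) and 'gender' (masc vs neut)


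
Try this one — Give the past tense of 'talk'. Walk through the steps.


Apply rule: Add -ed. 'talk' becomes 'talked'.

talked


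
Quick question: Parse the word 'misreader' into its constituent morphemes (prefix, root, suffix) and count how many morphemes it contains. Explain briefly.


Step 1: Identify prefix: 'mis' (meaning: wrongly)
Step 2: Identify root: 'read'
Step 3: Identify suffix(es): 'er'
Decomposition: mis- (prefix: wrongly) + read (root) + -er (suffix: one who)
Total morphemes: 3

3 morphemes (mis- (prefix: wrongly) + read (root) + -er (suffix: one who))


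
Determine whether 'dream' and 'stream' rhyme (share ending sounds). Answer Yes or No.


Rime (stressed vowel + following sounds) of 'dream': -eam = /iːm/
Rime of 'stream': -eam = /iːm/
/iːm/ and /iːm/ are the same ending sound, so the words rhyme.

Yes


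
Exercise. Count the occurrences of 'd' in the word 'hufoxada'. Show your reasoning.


Letter 'd' in 'hufoxada': found at position(s) 7 = 1 occurrence(s).

1


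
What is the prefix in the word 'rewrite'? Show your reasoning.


The word 'rewrite' = 're' (prefix) + 'write' (root). The prefix is 're'.

re


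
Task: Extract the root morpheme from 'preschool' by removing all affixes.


Remove prefix 'pre' from 'preschool' to get root 'school'.

school


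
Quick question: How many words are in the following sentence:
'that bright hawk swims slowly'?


Split into words: that | bright | hawk | swims | slowly = 5 words.

5


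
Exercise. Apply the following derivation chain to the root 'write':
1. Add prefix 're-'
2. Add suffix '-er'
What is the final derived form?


Step 1: Add prefix 're-' to 'write' = 'rewrite'
Step 2: Add suffix '-er' to 'rewrite' = 'rewriter'

rewriter


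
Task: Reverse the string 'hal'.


Reverse 'hal' character by character: 'lah'.

lah


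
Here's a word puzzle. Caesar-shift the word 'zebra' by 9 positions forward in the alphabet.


Shift each letter by 9: z -> i, e -> n, b -> k, r -> a, a -> j. Result: 'inkaj'.

inkaj


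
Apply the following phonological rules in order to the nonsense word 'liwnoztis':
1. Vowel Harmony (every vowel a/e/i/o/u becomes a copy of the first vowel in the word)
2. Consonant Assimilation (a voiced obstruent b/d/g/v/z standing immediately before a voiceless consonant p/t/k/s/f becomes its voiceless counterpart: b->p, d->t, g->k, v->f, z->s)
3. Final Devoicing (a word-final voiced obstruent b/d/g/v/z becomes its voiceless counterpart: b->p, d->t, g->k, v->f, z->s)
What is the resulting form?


Starting form: 'liwnoztis'
Rule 1: Vowel Harmony: all vowels become 'i' (matching first vowel). 'liwnoztis' -> 'liwniztis'
Rule 2: Consonant Assimilation: voiced obstruent before voiceless consonant becomes voiceless ('zt' -> 'st'). 'liwniztis' -> 'liwnistis'
Rule 3: Final Devoicing: final consonant 's' is not one of the voiced obstruents b/d/g/v/z. No change.
Final form: 'liwnistis'

liwnistis
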